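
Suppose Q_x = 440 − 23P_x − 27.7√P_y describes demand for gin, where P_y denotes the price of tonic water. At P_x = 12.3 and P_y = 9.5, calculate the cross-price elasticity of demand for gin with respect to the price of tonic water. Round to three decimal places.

-0.595

At P_x = 12.3 and P_y = 9.5: Q_x = 71.723.
∂Q_x/∂P_y = -27.7/(2√P_y) = -27.7/(2√9.5) = -4.4935.
ε = (∂Q_x/∂P_y)(P_y/Q_x) = -4.4935 × (9.5/71.723) ≈ -0.595.
ε < 0: complements.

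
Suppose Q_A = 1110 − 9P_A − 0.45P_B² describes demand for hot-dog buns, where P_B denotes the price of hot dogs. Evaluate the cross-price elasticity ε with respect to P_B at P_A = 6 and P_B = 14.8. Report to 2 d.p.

At P_A = 6 and P_B = 14.8: Q_A = 957.432.
∂Q_A/∂P_B = -0.9P_B = -0.9(14.8) = -13.3200.
ε = (∂Q_A/∂P_B)(P_B/Q_A) = -13.3200 × (14.8/957.432) ≈ -0.21.
ε < 0: complements.

-0.21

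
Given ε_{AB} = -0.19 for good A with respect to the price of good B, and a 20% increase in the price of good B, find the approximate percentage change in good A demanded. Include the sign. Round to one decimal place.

-3.8%

%ΔQ ≈ ε × %ΔP of good B = -0.19 × (20%) = -3.8%.
Demand for good A falls by about 3.8%.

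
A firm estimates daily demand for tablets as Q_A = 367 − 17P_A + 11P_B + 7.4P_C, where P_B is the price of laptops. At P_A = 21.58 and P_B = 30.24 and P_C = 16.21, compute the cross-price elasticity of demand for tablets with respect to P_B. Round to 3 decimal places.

0.735

At P_A = 21.58 and P_B = 30.24 and P_C = 16.21: Q_A = 452.734.
∂Q_A/∂P_B = 11.
ε = (∂Q_A/∂P_B)(P_B/Q_A) = 11 × (30.24/452.734) ≈ 0.735.
Since ε > 0, tablets and laptops are substitutes.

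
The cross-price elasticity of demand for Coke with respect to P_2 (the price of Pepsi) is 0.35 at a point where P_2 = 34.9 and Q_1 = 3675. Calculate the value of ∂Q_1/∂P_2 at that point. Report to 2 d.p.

36.86

ε = (∂Q_1/∂P_2)·(P_2/Q_1) ⇒ ∂Q_1/∂P_2 = ε·Q_1/P_2 = 0.35 × 3675/34.9 ≈ 36.86.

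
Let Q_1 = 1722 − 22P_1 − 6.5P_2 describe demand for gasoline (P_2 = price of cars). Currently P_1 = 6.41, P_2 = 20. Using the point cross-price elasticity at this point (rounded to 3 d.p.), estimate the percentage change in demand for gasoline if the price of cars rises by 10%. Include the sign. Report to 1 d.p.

At P_1 = 6.41, P_2 = 20: Q_1 = 1450.98.
∂Q_1/∂P_2 = -6.5.
ε = (∂Q_1/∂P_2)(P_2/Q_1) = -6.5000 × 20/1450.98 ≈ -0.090.
%ΔQ_1 ≈ ε × %ΔP_2 = -0.090 × (10%) = -0.9%.

-0.9%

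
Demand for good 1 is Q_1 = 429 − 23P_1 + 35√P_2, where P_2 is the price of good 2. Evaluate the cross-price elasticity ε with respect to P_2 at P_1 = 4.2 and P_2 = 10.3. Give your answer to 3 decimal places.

0.126

At P_1 = 4.2 and P_2 = 10.3: Q_1 = 444.728.
∂Q_1/∂P_2 = 35/(2√P_2) = 35/(2√10.3) = 5.4528.
ε = (∂Q_1/∂P_2)(P_2/Q_1) = 5.4528 × (10.3/444.728) ≈ 0.126.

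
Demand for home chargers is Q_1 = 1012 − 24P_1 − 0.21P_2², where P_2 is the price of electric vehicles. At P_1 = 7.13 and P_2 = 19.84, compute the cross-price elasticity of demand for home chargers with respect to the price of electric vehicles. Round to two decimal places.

At P_1 = 7.13 and P_2 = 19.84: Q_1 = 758.219.
∂Q_1/∂P_2 = -0.42P_2 = -0.42(19.84) = -8.3328.
ε = (∂Q_1/∂P_2)(P_2/Q_1) = -8.3328 × (19.84/758.219) ≈ -0.22.
ε < 0: complements.

-0.22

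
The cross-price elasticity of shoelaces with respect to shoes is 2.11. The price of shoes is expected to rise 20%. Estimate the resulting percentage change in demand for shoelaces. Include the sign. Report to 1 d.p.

42.2%

%ΔQ ≈ ε × %ΔP of shoes = 2.11 × (20%) = 42.2%.
Demand for shoelaces rises by about 42.2%.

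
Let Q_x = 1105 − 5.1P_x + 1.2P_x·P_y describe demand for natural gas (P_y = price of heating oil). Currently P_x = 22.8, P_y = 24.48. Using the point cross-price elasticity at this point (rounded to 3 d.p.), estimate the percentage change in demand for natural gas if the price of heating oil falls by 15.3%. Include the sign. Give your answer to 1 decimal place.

-6.2%

At P_x = 22.8, P_y = 24.48: Q_x = 1658.493.
∂Q_x/∂P_y = 1.2P_x = 27.3600.
ε = (∂Q_x/∂P_y)(P_y/Q_x) = 27.3600 × 24.48/1658.493 ≈ 0.404.
%ΔQ_x ≈ ε × %ΔP_y = 0.404 × (-15.3%) = -6.2%.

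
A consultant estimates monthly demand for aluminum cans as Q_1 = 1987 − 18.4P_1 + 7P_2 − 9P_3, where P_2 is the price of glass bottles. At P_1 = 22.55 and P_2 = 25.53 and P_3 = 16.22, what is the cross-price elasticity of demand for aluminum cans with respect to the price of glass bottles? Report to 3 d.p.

0.111

At P_1 = 22.55 and P_2 = 25.53 and P_3 = 16.22: Q_1 = 1604.81.
∂Q_1/∂P_2 = 7.
ε = (∂Q_1/∂P_2)(P_2/Q_1) = 7 × (25.53/1604.81) ≈ 0.111.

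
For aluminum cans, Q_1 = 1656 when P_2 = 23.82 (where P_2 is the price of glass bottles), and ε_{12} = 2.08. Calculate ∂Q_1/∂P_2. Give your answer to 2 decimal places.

ε = (∂Q_1/∂P_2)·(P_2/Q_1) ⇒ ∂Q_1/∂P_2 = ε·Q_1/P_2 = 2.08 × 1656/23.82 ≈ 144.60.

144.60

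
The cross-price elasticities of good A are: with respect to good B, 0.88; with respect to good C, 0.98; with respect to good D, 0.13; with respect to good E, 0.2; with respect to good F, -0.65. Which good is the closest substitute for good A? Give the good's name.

Substitutes have ε > 0. Among the positive values, 0.98 (good C) is largest.

good C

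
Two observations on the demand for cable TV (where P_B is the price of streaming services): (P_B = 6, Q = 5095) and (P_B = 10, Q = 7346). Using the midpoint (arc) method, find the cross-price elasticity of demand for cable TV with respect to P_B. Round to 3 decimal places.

0.724

ΔQ_A = 7346 − 5095 = 2251; ΔP_B = 10 − 6 = 4.
Midpoints: Q̄_A = 6220.5, P̄_B = 8.00.
ε = (ΔQ_A/Q̄_A)/(ΔP_B/P̄_B) = (2251/6220.5)/(4/8.00) ≈ 0.724.
ε > 0: cable TV and streaming services are substitutes.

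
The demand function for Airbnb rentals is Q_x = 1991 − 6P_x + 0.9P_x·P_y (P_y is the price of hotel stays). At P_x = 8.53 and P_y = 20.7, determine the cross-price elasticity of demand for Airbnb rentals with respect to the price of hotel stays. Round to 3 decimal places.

At P_x = 8.53 and P_y = 20.7: Q_x = 2098.734.
∂Q_x/∂P_y = 0.9P_x = 0.9(8.53) = 7.6770.
ε = (∂Q_x/∂P_y)(P_y/Q_x) = 7.6770 × (20.7/2098.734) ≈ 0.076.
ε > 0: substitutes.

0.076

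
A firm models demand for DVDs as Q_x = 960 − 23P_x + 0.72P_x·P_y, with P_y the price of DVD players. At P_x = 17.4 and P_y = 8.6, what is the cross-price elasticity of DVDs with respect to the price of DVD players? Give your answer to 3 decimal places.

At P_x = 17.4 and P_y = 8.6: Q_x = 667.541.
∂Q_x/∂P_y = 0.72P_x = 0.72(17.4) = 12.5280.
ε = (∂Q_x/∂P_y)(P_y/Q_x) = 12.5280 × (8.6/667.541) ≈ 0.161.

0.161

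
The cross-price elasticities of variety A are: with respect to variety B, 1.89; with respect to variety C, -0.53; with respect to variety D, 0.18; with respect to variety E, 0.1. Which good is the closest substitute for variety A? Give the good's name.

Substitutes have ε > 0. Among the positive values, 1.89 (variety B) is largest.

variety B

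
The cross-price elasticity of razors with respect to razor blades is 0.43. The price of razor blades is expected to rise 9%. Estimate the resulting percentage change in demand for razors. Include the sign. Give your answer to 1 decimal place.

%ΔQ ≈ ε × %ΔP of razor blades = 0.43 × (9%) = 3.9%.

3.9%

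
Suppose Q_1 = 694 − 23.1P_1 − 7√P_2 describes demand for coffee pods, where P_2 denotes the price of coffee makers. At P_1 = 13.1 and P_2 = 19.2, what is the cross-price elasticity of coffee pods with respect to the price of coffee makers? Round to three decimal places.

At P_1 = 13.1 and P_2 = 19.2: Q_1 = 360.718.
∂Q_1/∂P_2 = -7/(2√P_2) = -7/(2√19.2) = -0.7988.
ε = (∂Q_1/∂P_2)(P_2/Q_1) = -0.7988 × (19.2/360.718) ≈ -0.043.

-0.043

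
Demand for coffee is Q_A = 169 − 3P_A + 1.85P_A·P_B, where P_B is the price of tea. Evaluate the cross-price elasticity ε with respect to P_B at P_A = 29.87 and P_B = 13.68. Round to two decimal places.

At P_A = 29.87 and P_B = 13.68: Q_A = 835.340.
∂Q_A/∂P_B = 1.85P_A = 1.85(29.87) = 55.2595.
ε = (∂Q_A/∂P_B)(P_B/Q_A) = 55.2595 × (13.68/835.340) ≈ 0.90.
ε > 0: substitutes.

0.90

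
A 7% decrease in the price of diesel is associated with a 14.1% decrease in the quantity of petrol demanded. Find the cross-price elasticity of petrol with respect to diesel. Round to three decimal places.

2.014

ε = (%ΔQ of petrol) / (%ΔP of diesel) = (-14.1%) / (-7%) ≈ 2.014.
Positive cross-price elasticity: substitutes.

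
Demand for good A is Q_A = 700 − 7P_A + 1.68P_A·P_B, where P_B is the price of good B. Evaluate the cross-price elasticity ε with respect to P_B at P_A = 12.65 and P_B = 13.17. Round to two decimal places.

At P_A = 12.65 and P_B = 13.17: Q_A = 891.339.
∂Q_A/∂P_B = 1.68P_A = 1.68(12.65) = 21.2520.
ε = (∂Q_A/∂P_B)(P_B/Q_A) = 21.2520 × (13.17/891.339) ≈ 0.31.

0.31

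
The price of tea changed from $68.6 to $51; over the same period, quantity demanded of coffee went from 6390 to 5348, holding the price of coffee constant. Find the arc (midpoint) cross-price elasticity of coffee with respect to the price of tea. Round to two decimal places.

ΔQ_A = 5348 − 6390 = -1042; ΔP_B = 51 − 68.6 = -17.6.
Midpoints: Q̄_A = 5869.0, P̄_B = 59.80.
ε = (ΔQ_A/Q̄_A)/(ΔP_B/P̄_B) = (-1042/5869.0)/(-17.6/59.80) ≈ 0.60.

0.60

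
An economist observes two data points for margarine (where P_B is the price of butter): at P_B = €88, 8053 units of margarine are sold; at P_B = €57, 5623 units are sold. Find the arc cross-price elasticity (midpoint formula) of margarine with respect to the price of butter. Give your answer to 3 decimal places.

ΔQ_A = 5623 − 8053 = -2430; ΔP_B = 57 − 88 = -31.
Midpoints: Q̄_A = 6838.0, P̄_B = 72.50.
ε = (ΔQ_A/Q̄_A)/(ΔP_B/P̄_B) = (-2430/6838.0)/(-31/72.50) ≈ 0.831.

0.831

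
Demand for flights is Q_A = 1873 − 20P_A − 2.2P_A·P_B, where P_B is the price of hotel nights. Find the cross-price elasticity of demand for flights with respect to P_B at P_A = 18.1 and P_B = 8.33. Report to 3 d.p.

At P_A = 18.1 and P_B = 8.33: Q_A = 1179.299.
∂Q_A/∂P_B = -2.2P_A = -2.2(18.1) = -39.8200.
ε = (∂Q_A/∂P_B)(P_B/Q_A) = -39.8200 × (8.33/1179.299) ≈ -0.281.
ε < 0: complements.

-0.281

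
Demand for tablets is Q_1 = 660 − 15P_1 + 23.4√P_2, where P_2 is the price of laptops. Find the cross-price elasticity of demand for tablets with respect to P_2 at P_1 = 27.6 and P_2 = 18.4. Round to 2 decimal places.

0.14

At P_1 = 27.6 and P_2 = 18.4: Q_1 = 346.375.
∂Q_1/∂P_2 = 23.4/(2√P_2) = 23.4/(2√18.4) = 2.7276.
ε = (∂Q_1/∂P_2)(P_2/Q_1) = 2.7276 × (18.4/346.375) ≈ 0.14.
ε > 0: substitutes.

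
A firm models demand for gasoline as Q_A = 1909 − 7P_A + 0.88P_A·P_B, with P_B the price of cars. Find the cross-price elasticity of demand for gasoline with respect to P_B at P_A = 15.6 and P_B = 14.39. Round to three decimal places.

At P_A = 15.6 and P_B = 14.39: Q_A = 1997.346.
∂Q_A/∂P_B = 0.88P_A = 0.88(15.6) = 13.7280.
ε = (∂Q_A/∂P_B)(P_B/Q_A) = 13.7280 × (14.39/1997.346) ≈ 0.099.
ε > 0: substitutes.

0.099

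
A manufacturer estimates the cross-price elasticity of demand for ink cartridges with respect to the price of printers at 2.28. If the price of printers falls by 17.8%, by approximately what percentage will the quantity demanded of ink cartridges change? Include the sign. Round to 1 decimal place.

%ΔQ ≈ ε × %ΔP of printers = 2.28 × (-17.8%) = -40.6%.

-40.6%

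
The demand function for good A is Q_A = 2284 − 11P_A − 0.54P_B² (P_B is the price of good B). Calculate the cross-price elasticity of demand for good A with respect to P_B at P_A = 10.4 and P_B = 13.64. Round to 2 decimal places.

At P_A = 10.4 and P_B = 13.64: Q_A = 2069.133.
∂Q_A/∂P_B = -1.08P_B = -1.08(13.64) = -14.7312.
ε = (∂Q_A/∂P_B)(P_B/Q_A) = -14.7312 × (13.64/2069.133) ≈ -0.10.
ε < 0: complements.

-0.10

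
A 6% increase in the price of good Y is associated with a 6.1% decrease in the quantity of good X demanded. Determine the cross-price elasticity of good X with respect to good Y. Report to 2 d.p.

ε = (%ΔQ of good X) / (%ΔP of good Y) = (-6.1%) / (6%) ≈ -1.02.
Negative cross-price elasticity: complements.

-1.02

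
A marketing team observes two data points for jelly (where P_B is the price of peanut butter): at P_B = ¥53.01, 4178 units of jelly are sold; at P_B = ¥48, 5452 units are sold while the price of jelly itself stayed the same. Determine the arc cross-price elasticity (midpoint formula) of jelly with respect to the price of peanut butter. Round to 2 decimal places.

-2.67

ΔQ_A = 5452 − 4178 = 1274; ΔP_B = 48 − 53.01 = -5.01.
Midpoints: Q̄_A = 4815.0, P̄_B = 50.50.
ε = (ΔQ_A/Q̄_A)/(ΔP_B/P̄_B) = (1274/4815.0)/(-5.01/50.50) ≈ -2.67.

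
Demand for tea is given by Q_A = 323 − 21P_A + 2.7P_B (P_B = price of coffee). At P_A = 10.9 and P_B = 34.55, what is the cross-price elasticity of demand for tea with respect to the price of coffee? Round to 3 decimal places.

At P_A = 10.9 and P_B = 34.55: Q_A = 187.385.
∂Q_A/∂P_B = 2.7.
ε = (∂Q_A/∂P_B)(P_B/Q_A) = 2.7 × (34.55/187.385) ≈ 0.498.

0.498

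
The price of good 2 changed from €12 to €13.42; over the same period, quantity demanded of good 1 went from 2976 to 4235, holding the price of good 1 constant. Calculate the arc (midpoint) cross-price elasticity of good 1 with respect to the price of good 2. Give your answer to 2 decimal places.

3.13

ΔQ_1 = 4235 − 2976 = 1259; ΔP_2 = 13.42 − 12 = 1.42.
Midpoints: Q̄_1 = 3605.5, P̄_2 = 12.71.
ε = (ΔQ_1/Q̄_1)/(ΔP_2/P̄_2) = (1259/3605.5)/(1.42/12.71) ≈ 3.13.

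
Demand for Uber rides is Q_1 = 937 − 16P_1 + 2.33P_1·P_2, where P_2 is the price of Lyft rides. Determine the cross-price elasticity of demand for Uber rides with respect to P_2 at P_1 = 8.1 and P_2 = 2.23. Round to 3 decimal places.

0.050

At P_1 = 8.1 and P_2 = 2.23: Q_1 = 849.487.
∂Q_1/∂P_2 = 2.33P_1 = 2.33(8.1) = 18.8730.
ε = (∂Q_1/∂P_2)(P_2/Q_1) = 18.8730 × (2.23/849.487) ≈ 0.050.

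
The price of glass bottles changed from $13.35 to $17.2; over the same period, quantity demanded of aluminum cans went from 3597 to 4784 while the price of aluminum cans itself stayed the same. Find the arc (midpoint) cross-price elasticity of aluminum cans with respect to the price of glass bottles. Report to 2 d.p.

1.12

ΔQ_A = 4784 − 3597 = 1187; ΔP_B = 17.2 − 13.35 = 3.85.
Midpoints: Q̄_A = 4190.5, P̄_B = 15.27.
ε = (ΔQ_A/Q̄_A)/(ΔP_B/P̄_B) = (1187/4190.5)/(3.85/15.27) ≈ 1.12.
ε > 0: aluminum cans and glass bottles are substitutes.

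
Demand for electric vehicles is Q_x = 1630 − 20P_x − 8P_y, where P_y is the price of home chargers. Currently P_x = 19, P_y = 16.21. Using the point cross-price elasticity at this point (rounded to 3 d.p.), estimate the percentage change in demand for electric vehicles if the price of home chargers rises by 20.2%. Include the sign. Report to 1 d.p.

-2.3%

At P_x = 19, P_y = 16.21: Q_x = 1120.32.
∂Q_x/∂P_y = -8.
ε = (∂Q_x/∂P_y)(P_y/Q_x) = -8.0000 × 16.21/1120.32 ≈ -0.116.
%ΔQ_x ≈ ε × %ΔP_y = -0.116 × (20.2%) = -2.3%.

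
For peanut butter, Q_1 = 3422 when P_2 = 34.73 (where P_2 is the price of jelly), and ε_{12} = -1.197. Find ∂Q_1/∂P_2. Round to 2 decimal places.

-117.94

ε = (∂Q_1/∂P_2)·(P_2/Q_1) ⇒ ∂Q_1/∂P_2 = ε·Q_1/P_2 = -1.197 × 3422/34.73 ≈ -117.94.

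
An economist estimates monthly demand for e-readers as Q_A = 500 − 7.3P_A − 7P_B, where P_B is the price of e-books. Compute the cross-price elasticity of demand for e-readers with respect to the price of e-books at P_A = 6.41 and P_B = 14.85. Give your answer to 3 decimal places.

At P_A = 6.41 and P_B = 14.85: Q_A = 349.257.
∂Q_A/∂P_B = -7.
ε = (∂Q_A/∂P_B)(P_B/Q_A) = -7 × (14.85/349.257) ≈ -0.298.
Since ε < 0, e-readers and e-books are complements.

-0.298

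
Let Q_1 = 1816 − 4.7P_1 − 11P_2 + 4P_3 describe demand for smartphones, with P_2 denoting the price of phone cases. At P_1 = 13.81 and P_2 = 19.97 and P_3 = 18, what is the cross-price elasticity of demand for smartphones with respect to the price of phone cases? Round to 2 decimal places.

At P_1 = 13.81 and P_2 = 19.97 and P_3 = 18: Q_1 = 1603.423.
∂Q_1/∂P_2 = -11.
ε = (∂Q_1/∂P_2)(P_2/Q_1) = -11 × (19.97/1603.423) ≈ -0.14.

-0.14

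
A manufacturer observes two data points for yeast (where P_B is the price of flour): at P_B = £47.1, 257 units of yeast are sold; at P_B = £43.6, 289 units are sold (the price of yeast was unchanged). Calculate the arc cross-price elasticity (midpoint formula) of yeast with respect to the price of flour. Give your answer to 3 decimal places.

ΔQ_A = 289 − 257 = 32; ΔP_B = 43.6 − 47.1 = -3.5.
Midpoints: Q̄_A = 273.0, P̄_B = 45.35.
ε = (ΔQ_A/Q̄_A)/(ΔP_B/P̄_B) = (32/273.0)/(-3.5/45.35) ≈ -1.519.
ε < 0: yeast and flour are complements.

-1.519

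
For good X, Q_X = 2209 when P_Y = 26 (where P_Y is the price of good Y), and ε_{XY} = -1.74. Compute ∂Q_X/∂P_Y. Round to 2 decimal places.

ε = (∂Q_X/∂P_Y)·(P_Y/Q_X) ⇒ ∂Q_X/∂P_Y = ε·Q_X/P_Y = -1.74 × 2209/26 ≈ -147.83.

-147.83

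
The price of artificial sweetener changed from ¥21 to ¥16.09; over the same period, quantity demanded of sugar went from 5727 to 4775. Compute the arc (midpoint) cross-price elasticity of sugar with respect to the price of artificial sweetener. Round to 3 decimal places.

ΔQ_A = 4775 − 5727 = -952; ΔP_B = 16.09 − 21 = -4.91.
Midpoints: Q̄_A = 5251.0, P̄_B = 18.55.
ε = (ΔQ_A/Q̄_A)/(ΔP_B/P̄_B) = (-952/5251.0)/(-4.91/18.55) ≈ 0.685.
ε > 0: sugar and artificial sweetener are substitutes.

0.685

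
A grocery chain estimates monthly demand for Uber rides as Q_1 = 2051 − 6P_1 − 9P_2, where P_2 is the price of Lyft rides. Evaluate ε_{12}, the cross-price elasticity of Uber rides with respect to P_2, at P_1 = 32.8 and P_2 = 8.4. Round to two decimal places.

At P_1 = 32.8 and P_2 = 8.4: Q_1 = 1778.6.
∂Q_1/∂P_2 = -9.
ε = (∂Q_1/∂P_2)(P_2/Q_1) = -9 × (8.4/1778.6) ≈ -0.04.

-0.04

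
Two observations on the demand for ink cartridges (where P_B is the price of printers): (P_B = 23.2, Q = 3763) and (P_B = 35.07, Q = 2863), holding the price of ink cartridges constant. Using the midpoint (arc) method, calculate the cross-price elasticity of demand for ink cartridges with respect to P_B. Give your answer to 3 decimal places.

ΔQ_A = 2863 − 3763 = -900; ΔP_B = 35.07 − 23.2 = 11.87.
Midpoints: Q̄_A = 3313.0, P̄_B = 29.13.
ε = (ΔQ_A/Q̄_A)/(ΔP_B/P̄_B) = (-900/3313.0)/(11.87/29.13) ≈ -0.667.
ε < 0: ink cartridges and printers are complements.

-0.667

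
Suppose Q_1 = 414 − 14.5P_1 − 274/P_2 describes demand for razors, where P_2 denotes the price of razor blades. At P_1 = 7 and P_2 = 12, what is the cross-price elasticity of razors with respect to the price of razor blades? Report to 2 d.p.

0.08

At P_1 = 7 and P_2 = 12: Q_1 = 289.667.
∂Q_1/∂P_2 = 274/P_2² = 1.9028.
ε = (∂Q_1/∂P_2)(P_2/Q_1) = 1.9028 × (12/289.667) ≈ 0.08.
ε > 0: substitutes.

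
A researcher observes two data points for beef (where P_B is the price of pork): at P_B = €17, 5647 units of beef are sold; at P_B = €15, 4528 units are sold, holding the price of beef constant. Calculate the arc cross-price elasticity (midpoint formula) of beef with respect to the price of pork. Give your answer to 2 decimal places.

1.76

ΔQ_A = 4528 − 5647 = -1119; ΔP_B = 15 − 17 = -2.
Midpoints: Q̄_A = 5087.5, P̄_B = 16.00.
ε = (ΔQ_A/Q̄_A)/(ΔP_B/P̄_B) = (-1119/5087.5)/(-2/16.00) ≈ 1.76.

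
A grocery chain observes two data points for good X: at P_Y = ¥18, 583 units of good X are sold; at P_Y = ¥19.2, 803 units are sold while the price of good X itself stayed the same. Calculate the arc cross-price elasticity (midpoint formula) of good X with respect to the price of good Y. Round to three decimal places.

4.921

ΔQ_X = 803 − 583 = 220; ΔP_Y = 19.2 − 18 = 1.2.
Midpoints: Q̄_X = 693.0, P̄_Y = 18.60.
ε = (ΔQ_X/Q̄_X)/(ΔP_Y/P̄_Y) = (220/693.0)/(1.2/18.60) ≈ 4.921.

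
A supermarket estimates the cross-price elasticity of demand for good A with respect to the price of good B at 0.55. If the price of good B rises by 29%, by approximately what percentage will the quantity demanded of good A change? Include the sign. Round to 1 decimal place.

16.0%

%ΔQ ≈ ε × %ΔP of good B = 0.55 × (29%) = 16.0%.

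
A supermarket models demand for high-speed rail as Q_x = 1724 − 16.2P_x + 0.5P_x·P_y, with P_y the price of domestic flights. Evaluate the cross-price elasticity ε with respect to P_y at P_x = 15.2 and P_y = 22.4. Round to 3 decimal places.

0.103

At P_x = 15.2 and P_y = 22.4: Q_x = 1648.
∂Q_x/∂P_y = 0.5P_x = 0.5(15.2) = 7.6000.
ε = (∂Q_x/∂P_y)(P_y/Q_x) = 7.6000 × (22.4/1648) ≈ 0.103.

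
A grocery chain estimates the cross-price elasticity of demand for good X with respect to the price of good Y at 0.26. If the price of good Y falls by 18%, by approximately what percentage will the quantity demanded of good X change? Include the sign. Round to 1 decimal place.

%ΔQ ≈ ε × %ΔP of good Y = 0.26 × (-18%) = -4.7%.

-4.7%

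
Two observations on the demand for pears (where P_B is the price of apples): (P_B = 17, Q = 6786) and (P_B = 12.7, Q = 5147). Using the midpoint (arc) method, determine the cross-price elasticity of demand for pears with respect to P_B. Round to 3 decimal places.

0.949

ΔQ_A = 5147 − 6786 = -1639; ΔP_B = 12.7 − 17 = -4.3.
Midpoints: Q̄_A = 5966.5, P̄_B = 14.85.
ε = (ΔQ_A/Q̄_A)/(ΔP_B/P̄_B) = (-1639/5966.5)/(-4.3/14.85) ≈ 0.949.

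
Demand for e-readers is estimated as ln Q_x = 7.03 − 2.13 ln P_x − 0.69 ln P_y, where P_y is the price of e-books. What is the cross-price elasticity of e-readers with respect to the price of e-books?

-0.69

In a log-linear (constant-elasticity) demand function, the coefficient on ln P_y is the cross-price elasticity.
ε = -0.69. Negative, so e-readers and e-books are complements.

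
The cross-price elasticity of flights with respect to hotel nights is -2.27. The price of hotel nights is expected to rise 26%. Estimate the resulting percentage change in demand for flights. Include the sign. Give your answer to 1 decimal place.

-59.0%

%ΔQ ≈ ε × %ΔP of hotel nights = -2.27 × (26%) = -59.0%.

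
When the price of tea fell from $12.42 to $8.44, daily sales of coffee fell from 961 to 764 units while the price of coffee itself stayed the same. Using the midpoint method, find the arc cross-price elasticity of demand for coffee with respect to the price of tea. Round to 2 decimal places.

0.60

ΔQ_A = 764 − 961 = -197; ΔP_B = 8.44 − 12.42 = -3.98.
Midpoints: Q̄_A = 862.5, P̄_B = 10.43.
ε = (ΔQ_A/Q̄_A)/(ΔP_B/P̄_B) = (-197/862.5)/(-3.98/10.43) ≈ 0.60.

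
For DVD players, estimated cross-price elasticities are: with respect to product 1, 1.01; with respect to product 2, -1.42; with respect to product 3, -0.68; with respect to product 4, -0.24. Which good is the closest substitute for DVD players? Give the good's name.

product 1

Substitutes have ε > 0. Among the positive values, 1.01 (product 1) is largest.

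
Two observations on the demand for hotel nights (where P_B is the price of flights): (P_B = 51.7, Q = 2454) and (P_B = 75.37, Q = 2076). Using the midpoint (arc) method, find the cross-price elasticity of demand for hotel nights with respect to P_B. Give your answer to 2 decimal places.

ΔQ_A = 2076 − 2454 = -378; ΔP_B = 75.37 − 51.7 = 23.67.
Midpoints: Q̄_A = 2265.0, P̄_B = 63.54.
ε = (ΔQ_A/Q̄_A)/(ΔP_B/P̄_B) = (-378/2265.0)/(23.67/63.54) ≈ -0.45.
ε < 0: hotel nights and flights are complements.

-0.45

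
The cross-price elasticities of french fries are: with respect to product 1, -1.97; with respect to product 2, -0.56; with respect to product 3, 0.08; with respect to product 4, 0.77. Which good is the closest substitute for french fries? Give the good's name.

product 4

Substitutes have ε > 0. Among the positive values, 0.77 (product 4) is largest.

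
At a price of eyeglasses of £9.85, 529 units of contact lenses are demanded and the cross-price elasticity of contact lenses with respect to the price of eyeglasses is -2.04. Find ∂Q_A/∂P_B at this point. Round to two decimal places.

ε = (∂Q_A/∂P_B)·(P_B/Q_A) ⇒ ∂Q_A/∂P_B = ε·Q_A/P_B = -2.04 × 529/9.85 ≈ -109.56.

-109.56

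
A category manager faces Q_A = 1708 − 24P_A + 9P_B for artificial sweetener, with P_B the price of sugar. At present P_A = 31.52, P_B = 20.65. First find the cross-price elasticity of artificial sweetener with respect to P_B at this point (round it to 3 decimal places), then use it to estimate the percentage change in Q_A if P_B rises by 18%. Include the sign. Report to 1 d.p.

2.9%

At P_A = 31.52, P_B = 20.65: Q_A = 1137.37.
∂Q_A/∂P_B = 9.
ε = (∂Q_A/∂P_B)(P_B/Q_A) = 9.0000 × 20.65/1137.37 ≈ 0.163.
%ΔQ_A ≈ ε × %ΔP_B = 0.163 × (18%) = 2.9%.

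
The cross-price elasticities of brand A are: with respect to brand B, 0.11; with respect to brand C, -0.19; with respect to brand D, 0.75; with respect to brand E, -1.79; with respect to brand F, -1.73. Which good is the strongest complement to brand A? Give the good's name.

Complements have ε < 0. The most negative value is -1.79 (brand E).

brand E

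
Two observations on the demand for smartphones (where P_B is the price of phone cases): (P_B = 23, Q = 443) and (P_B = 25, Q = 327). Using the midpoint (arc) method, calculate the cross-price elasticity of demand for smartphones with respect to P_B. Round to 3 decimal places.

-3.616

ΔQ_A = 327 − 443 = -116; ΔP_B = 25 − 23 = 2.
Midpoints: Q̄_A = 385.0, P̄_B = 24.00.
ε = (ΔQ_A/Q̄_A)/(ΔP_B/P̄_B) = (-116/385.0)/(2/24.00) ≈ -3.616.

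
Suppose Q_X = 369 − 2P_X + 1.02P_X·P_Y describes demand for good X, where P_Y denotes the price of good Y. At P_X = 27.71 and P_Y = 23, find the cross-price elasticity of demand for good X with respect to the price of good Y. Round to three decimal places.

0.675

At P_X = 27.71 and P_Y = 23: Q_X = 963.657.
∂Q_X/∂P_Y = 1.02P_X = 1.02(27.71) = 28.2642.
ε = (∂Q_X/∂P_Y)(P_Y/Q_X) = 28.2642 × (23/963.657) ≈ 0.675.
ε > 0: substitutes.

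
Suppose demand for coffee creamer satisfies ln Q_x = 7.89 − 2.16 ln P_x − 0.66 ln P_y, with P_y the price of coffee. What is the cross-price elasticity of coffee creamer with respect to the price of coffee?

In a log-linear (constant-elasticity) demand function, the coefficient on ln P_y is the cross-price elasticity.
ε = -0.66. Negative, so coffee creamer and coffee are complements.

-0.66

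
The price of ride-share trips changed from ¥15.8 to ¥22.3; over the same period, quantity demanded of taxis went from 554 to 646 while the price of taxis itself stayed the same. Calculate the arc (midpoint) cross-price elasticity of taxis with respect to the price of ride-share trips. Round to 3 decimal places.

0.449

ΔQ_A = 646 − 554 = 92; ΔP_B = 22.3 − 15.8 = 6.5.
Midpoints: Q̄_A = 600.0, P̄_B = 19.05.
ε = (ΔQ_A/Q̄_A)/(ΔP_B/P̄_B) = (92/600.0)/(6.5/19.05) ≈ 0.449.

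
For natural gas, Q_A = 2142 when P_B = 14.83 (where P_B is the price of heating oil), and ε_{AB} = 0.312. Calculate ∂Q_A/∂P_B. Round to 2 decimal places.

45.06

ε = (∂Q_A/∂P_B)·(P_B/Q_A) ⇒ ∂Q_A/∂P_B = ε·Q_A/P_B = 0.312 × 2142/14.83 ≈ 45.06.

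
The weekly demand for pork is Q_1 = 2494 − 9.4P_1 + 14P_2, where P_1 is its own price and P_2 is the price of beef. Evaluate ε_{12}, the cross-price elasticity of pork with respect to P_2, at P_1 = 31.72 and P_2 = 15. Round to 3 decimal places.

At P_1 = 31.72 and P_2 = 15: Q_1 = 2405.832.
∂Q_1/∂P_2 = 14.
ε = (∂Q_1/∂P_2)(P_2/Q_1) = 14 × (15/2405.832) ≈ 0.087.
Since ε > 0, pork and beef are substitutes.

0.087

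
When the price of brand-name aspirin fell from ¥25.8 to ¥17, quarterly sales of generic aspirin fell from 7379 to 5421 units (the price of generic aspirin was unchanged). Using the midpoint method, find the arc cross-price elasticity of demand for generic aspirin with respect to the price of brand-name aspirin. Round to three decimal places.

0.744

ΔQ_A = 5421 − 7379 = -1958; ΔP_B = 17 − 25.8 = -8.8.
Midpoints: Q̄_A = 6400.0, P̄_B = 21.40.
ε = (ΔQ_A/Q̄_A)/(ΔP_B/P̄_B) = (-1958/6400.0)/(-8.8/21.40) ≈ 0.744.
ε > 0: generic aspirin and brand-name aspirin are substitutes.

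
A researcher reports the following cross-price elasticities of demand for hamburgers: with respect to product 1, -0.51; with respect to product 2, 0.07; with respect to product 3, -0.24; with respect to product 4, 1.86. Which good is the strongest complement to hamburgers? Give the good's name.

Complements have ε < 0. The most negative value is -0.51 (product 1).

product 1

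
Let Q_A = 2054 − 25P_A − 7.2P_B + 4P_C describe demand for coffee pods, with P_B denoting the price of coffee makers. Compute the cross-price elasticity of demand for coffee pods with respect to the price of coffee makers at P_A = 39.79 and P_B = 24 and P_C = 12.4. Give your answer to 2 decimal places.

At P_A = 39.79 and P_B = 24 and P_C = 12.4: Q_A = 936.05.
∂Q_A/∂P_B = -7.2.
ε = (∂Q_A/∂P_B)(P_B/Q_A) = -7.2 × (24/936.05) ≈ -0.18.

-0.18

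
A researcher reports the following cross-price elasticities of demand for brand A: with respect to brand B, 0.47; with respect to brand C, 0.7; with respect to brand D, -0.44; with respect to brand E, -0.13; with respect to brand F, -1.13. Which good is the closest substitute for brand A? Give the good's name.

brand C

Substitutes have ε > 0. Among the positive values, 0.7 (brand C) is largest.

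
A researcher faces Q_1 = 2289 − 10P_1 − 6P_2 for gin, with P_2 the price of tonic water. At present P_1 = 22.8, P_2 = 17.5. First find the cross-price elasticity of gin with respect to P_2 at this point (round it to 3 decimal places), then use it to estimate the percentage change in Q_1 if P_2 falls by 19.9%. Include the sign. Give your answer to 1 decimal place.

1.1%

At P_1 = 22.8, P_2 = 17.5: Q_1 = 1956.
∂Q_1/∂P_2 = -6.
ε = (∂Q_1/∂P_2)(P_2/Q_1) = -6.0000 × 17.5/1956 ≈ -0.054.
%ΔQ_1 ≈ ε × %ΔP_2 = -0.054 × (-19.9%) = 1.1%.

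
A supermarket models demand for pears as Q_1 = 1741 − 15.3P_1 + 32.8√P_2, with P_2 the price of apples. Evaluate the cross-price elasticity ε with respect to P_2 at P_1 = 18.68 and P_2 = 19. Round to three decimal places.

0.045

At P_1 = 18.68 and P_2 = 19: Q_1 = 1598.168.
∂Q_1/∂P_2 = 32.8/(2√P_2) = 32.8/(2√19) = 3.7624.
ε = (∂Q_1/∂P_2)(P_2/Q_1) = 3.7624 × (19/1598.168) ≈ 0.045.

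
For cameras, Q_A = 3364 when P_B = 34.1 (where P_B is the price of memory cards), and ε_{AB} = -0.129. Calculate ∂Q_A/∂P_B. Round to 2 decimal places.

ε = (∂Q_A/∂P_B)·(P_B/Q_A) ⇒ ∂Q_A/∂P_B = ε·Q_A/P_B = -0.129 × 3364/34.1 ≈ -12.73.

-12.73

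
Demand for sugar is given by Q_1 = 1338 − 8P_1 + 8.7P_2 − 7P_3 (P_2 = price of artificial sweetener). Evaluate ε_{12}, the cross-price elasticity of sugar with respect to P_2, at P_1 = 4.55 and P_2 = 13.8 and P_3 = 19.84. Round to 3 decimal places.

At P_1 = 4.55 and P_2 = 13.8 and P_3 = 19.84: Q_1 = 1282.78.
∂Q_1/∂P_2 = 8.7.
ε = (∂Q_1/∂P_2)(P_2/Q_1) = 8.7 × (13.8/1282.78) ≈ 0.094.
Since ε > 0, sugar and artificial sweetener are substitutes.

0.094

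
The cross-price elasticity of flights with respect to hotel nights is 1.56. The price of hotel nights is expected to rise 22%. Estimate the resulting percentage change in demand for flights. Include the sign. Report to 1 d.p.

34.3%

%ΔQ ≈ ε × %ΔP of hotel nights = 1.56 × (22%) = 34.3%.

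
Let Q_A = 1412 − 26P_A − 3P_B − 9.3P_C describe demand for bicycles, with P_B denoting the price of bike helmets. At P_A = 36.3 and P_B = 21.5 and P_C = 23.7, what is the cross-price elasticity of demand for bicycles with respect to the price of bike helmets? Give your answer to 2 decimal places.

-0.35

At P_A = 36.3 and P_B = 21.5 and P_C = 23.7: Q_A = 183.29.
∂Q_A/∂P_B = -3.
ε = (∂Q_A/∂P_B)(P_B/Q_A) = -3 × (21.5/183.29) ≈ -0.35.
Since ε < 0, bicycles and bike helmets are complements.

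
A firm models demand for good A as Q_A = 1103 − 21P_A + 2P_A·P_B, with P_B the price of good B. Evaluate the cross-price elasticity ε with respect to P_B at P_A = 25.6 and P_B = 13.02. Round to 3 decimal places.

At P_A = 25.6 and P_B = 13.02: Q_A = 1232.024.
∂Q_A/∂P_B = 2P_A = 2(25.6) = 51.2000.
ε = (∂Q_A/∂P_B)(P_B/Q_A) = 51.2000 × (13.02/1232.024) ≈ 0.541.
ε > 0: substitutes.

0.541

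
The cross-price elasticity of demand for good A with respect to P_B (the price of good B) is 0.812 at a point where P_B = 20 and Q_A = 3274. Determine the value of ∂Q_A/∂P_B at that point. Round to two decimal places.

132.92

ε = (∂Q_A/∂P_B)·(P_B/Q_A) ⇒ ∂Q_A/∂P_B = ε·Q_A/P_B = 0.812 × 3274/20 ≈ 132.92.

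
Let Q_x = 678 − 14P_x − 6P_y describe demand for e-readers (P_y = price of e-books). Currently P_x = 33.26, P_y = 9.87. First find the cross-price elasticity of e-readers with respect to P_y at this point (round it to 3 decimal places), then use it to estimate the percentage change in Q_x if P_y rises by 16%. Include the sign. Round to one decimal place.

-6.2%

At P_x = 33.26, P_y = 9.87: Q_x = 153.14.
∂Q_x/∂P_y = -6.
ε = (∂Q_x/∂P_y)(P_y/Q_x) = -6.0000 × 9.87/153.14 ≈ -0.387.
%ΔQ_x ≈ ε × %ΔP_y = -0.387 × (16%) = -6.2%.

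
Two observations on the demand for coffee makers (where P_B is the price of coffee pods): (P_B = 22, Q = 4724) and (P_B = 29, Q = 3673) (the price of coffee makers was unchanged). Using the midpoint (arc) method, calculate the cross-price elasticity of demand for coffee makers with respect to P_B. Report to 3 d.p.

-0.912

ΔQ_A = 3673 − 4724 = -1051; ΔP_B = 29 − 22 = 7.
Midpoints: Q̄_A = 4198.5, P̄_B = 25.50.
ε = (ΔQ_A/Q̄_A)/(ΔP_B/P̄_B) = (-1051/4198.5)/(7/25.50) ≈ -0.912.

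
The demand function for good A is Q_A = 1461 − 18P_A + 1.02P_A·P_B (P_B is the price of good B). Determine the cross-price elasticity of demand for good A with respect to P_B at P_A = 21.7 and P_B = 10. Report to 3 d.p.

At P_A = 21.7 and P_B = 10: Q_A = 1291.74.
∂Q_A/∂P_B = 1.02P_A = 1.02(21.7) = 22.1340.
ε = (∂Q_A/∂P_B)(P_B/Q_A) = 22.1340 × (10/1291.74) ≈ 0.171.

0.171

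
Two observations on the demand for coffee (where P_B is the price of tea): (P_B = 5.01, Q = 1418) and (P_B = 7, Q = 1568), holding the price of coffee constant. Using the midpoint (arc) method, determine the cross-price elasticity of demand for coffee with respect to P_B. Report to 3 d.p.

ΔQ_A = 1568 − 1418 = 150; ΔP_B = 7 − 5.01 = 1.99.
Midpoints: Q̄_A = 1493.0, P̄_B = 6.00.
ε = (ΔQ_A/Q̄_A)/(ΔP_B/P̄_B) = (150/1493.0)/(1.99/6.00) ≈ 0.303.

0.303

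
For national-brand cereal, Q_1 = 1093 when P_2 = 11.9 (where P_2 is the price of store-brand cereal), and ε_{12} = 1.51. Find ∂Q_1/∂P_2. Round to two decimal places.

ε = (∂Q_1/∂P_2)·(P_2/Q_1) ⇒ ∂Q_1/∂P_2 = ε·Q_1/P_2 = 1.51 × 1093/11.9 ≈ 138.69.

138.69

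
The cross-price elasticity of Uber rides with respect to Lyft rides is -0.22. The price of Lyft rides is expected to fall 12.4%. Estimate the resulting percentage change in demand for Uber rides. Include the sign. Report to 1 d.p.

%ΔQ ≈ ε × %ΔP of Lyft rides = -0.22 × (-12.4%) = 2.7%.

2.7%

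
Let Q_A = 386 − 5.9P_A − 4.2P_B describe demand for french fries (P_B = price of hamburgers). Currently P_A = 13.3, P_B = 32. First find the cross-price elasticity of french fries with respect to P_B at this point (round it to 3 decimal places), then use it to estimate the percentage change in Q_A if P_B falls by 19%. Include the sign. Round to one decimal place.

At P_A = 13.3, P_B = 32: Q_A = 173.13.
∂Q_A/∂P_B = -4.2.
ε = (∂Q_A/∂P_B)(P_B/Q_A) = -4.2000 × 32/173.13 ≈ -0.776.
%ΔQ_A ≈ ε × %ΔP_B = -0.776 × (-19%) = 14.7%.

14.7%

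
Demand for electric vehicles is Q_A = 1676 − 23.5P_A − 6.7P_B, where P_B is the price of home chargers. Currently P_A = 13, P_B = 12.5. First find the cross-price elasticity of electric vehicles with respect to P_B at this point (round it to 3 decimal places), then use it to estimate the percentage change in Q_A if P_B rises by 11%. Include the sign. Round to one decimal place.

At P_A = 13, P_B = 12.5: Q_A = 1286.75.
∂Q_A/∂P_B = -6.7.
ε = (∂Q_A/∂P_B)(P_B/Q_A) = -6.7000 × 12.5/1286.75 ≈ -0.065.
%ΔQ_A ≈ ε × %ΔP_B = -0.065 × (11%) = -0.7%.

-0.7%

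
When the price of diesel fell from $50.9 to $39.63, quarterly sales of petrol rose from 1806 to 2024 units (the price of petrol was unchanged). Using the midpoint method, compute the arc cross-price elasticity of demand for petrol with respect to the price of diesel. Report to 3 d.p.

ΔQ_A = 2024 − 1806 = 218; ΔP_B = 39.63 − 50.9 = -11.27.
Midpoints: Q̄_A = 1915.0, P̄_B = 45.27.
ε = (ΔQ_A/Q̄_A)/(ΔP_B/P̄_B) = (218/1915.0)/(-11.27/45.27) ≈ -0.457.
ε < 0: petrol and diesel are complements.

-0.457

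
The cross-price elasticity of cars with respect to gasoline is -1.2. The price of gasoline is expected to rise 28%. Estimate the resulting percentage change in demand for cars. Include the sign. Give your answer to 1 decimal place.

%ΔQ ≈ ε × %ΔP of gasoline = -1.2 × (28%) = -33.6%.

-33.6%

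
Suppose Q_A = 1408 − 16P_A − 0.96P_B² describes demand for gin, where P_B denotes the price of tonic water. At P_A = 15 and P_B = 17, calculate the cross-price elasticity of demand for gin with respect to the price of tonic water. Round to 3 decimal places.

At P_A = 15 and P_B = 17: Q_A = 890.56.
∂Q_A/∂P_B = -1.92P_B = -1.92(17) = -32.6400.
ε = (∂Q_A/∂P_B)(P_B/Q_A) = -32.6400 × (17/890.56) ≈ -0.623.
ε < 0: complements.

-0.623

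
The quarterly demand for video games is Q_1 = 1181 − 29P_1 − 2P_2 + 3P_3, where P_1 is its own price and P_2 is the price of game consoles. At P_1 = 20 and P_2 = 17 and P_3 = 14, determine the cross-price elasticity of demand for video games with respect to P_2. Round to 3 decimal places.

At P_1 = 20 and P_2 = 17 and P_3 = 14: Q_1 = 609.
∂Q_1/∂P_2 = -2.
ε = (∂Q_1/∂P_2)(P_2/Q_1) = -2 × (17/609) ≈ -0.056.

-0.056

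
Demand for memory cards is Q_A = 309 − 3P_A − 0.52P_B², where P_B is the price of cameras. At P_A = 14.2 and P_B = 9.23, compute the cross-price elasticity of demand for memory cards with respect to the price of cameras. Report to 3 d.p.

At P_A = 14.2 and P_B = 9.23: Q_A = 222.100.
∂Q_A/∂P_B = -1.04P_B = -1.04(9.23) = -9.5992.
ε = (∂Q_A/∂P_B)(P_B/Q_A) = -9.5992 × (9.23/222.100) ≈ -0.399.

-0.399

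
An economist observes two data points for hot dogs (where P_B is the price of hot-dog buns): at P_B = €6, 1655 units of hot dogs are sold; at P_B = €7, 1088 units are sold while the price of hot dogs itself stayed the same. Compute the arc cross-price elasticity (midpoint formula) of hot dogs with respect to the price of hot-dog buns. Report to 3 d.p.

-2.687

ΔQ_A = 1088 − 1655 = -567; ΔP_B = 7 − 6 = 1.
Midpoints: Q̄_A = 1371.5, P̄_B = 6.50.
ε = (ΔQ_A/Q̄_A)/(ΔP_B/P̄_B) = (-567/1371.5)/(1/6.50) ≈ -2.687.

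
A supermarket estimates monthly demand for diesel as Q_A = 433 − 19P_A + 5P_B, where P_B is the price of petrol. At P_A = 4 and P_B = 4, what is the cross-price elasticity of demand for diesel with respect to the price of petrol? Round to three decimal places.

At P_A = 4 and P_B = 4: Q_A = 377.
∂Q_A/∂P_B = 5.
ε = (∂Q_A/∂P_B)(P_B/Q_A) = 5 × (4/377) ≈ 0.053.

0.053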